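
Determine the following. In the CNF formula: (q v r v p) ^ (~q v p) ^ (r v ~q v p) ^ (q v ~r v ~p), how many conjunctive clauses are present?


A CNF formula is a conjunction of clauses.
Clauses are separated by ^.
Counting the conjuncts: 4 clauses.

4


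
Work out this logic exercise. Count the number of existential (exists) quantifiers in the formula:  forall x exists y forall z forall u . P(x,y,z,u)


Quantifier prefix: forall x exists y forall z forall u
Mark each quantifier type:
  U E U U
Universal count = 3, Existential count = 1
Asked for existential (exists) quantifiers: 1

1


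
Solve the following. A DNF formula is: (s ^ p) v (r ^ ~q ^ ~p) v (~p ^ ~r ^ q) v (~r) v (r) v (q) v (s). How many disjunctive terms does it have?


A DNF formula is a disjunction of terms (conjunctions).
Terms are separated by v.
Counting the disjuncts: 7 terms.

7


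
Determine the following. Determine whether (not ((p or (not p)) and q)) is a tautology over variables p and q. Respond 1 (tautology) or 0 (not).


Check all 4 assignments:
p=0, q=0: 1
p=0, q=1: 0
p=1, q=0: 1
p=1, q=1: 0
Satisfying count = 2/4.
Tautology iff count = 4: no.

0


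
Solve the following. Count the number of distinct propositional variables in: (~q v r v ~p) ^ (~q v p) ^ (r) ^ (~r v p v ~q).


Identify each variable that appears in the formula.
Variables found: p, q, r
Count = 3

3


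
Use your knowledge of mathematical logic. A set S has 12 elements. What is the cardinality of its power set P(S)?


The power set of a set with n elements has 2^n elements.
|P(S)| = 2^12 = 4096

4096


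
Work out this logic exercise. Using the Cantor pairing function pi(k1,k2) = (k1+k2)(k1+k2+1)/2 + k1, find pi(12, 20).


k1 + k2 = 32
(k1+k2)(k1+k2+1)/2 = 32 * 33 / 2 = 528
pi = 528 + 12 = 540

540


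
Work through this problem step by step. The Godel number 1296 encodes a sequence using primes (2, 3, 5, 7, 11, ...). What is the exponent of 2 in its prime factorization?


Factorize 1296 by dividing by 2 repeatedly.
Division steps: 2 divides 1296 exactly 4 time(s).
Exponent of 2 = 4

4


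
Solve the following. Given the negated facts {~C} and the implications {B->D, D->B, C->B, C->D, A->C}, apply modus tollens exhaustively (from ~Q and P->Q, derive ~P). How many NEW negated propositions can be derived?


Initial negated facts: {~C}
Apply modus tollens to closure:
  ~C and A->C  =>  ~A
Final negated: {~A, ~C}
New negations: {~A}
Count = 1

1


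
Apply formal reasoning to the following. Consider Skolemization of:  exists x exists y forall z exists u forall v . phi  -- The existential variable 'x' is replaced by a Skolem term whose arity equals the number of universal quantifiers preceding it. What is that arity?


Quantifier prefix: exists x exists y forall z exists u forall v
'x' is existentially quantified at position 1.
No universal quantifiers precede it.
Skolem function arity = 0 (a Skolem constant)

0


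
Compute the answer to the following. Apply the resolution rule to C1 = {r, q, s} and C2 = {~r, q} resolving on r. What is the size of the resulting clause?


Remove r from C1 and ~r from C2.
C1 remainder: {q, s}
C2 remainder: {q}
Union (resolvent): {q, s}
Resolvent has 2 literal(s).

2


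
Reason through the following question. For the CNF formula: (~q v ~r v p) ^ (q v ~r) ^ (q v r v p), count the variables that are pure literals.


Check each variable for pure literal status:
p: pure positive
q: mixed (not pure)
r: mixed (not pure)
Pure literal count = 1

1


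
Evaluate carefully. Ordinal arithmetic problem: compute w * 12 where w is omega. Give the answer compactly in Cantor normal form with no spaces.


Compute w * 12.
Ordinal * is associative and left-distributive over +, but NOT commutative; for finite n>1, n*w = w but w*n stays w*n.
w * 12 means 12 copies of w concatenated: w*12.
Result = w*12

w*12


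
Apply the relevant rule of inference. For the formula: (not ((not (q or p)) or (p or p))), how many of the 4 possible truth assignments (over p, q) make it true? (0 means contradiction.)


Check all 4 assignments:
p=0, q=0: 0
p=0, q=1: 1
p=1, q=0: 0
p=1, q=1: 0
Count of True = 1

1


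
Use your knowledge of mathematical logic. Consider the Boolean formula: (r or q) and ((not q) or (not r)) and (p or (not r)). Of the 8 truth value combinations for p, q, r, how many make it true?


Evaluate all 8 assignments for p, q, r:
p=0, q=0, r=0: 0
p=0, q=0, r=1: 0
p=0, q=1, r=0: 1
p=0, q=1, r=1: 0
p=1, q=0, r=0: 0
p=1, q=0, r=1: 1
p=1, q=1, r=0: 1
p=1, q=1, r=1: 0
Satisfying count = 3

3


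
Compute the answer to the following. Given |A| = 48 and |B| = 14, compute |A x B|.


The Cartesian product A x B contains all ordered pairs (a, b).
|A x B| = |A| * |B| = 48 * 14 = 672

672


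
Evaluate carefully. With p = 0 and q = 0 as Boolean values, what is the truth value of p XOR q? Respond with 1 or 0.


p = 0, q = 0
Operation: p XOR q
Evaluate: 0 XOR 0 = 0

0


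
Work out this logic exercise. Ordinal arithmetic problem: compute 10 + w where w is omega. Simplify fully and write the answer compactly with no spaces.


Compute 10 + w.
Ordinal + is associative but NOT commutative; for finite n>0, n + w = w but w + n stays w+n.
Any finite left addend is absorbed by w on the right: 10 + w = w.
Result = w

w


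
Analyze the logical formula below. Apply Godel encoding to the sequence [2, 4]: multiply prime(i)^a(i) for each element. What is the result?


Encode each element as an exponent of the corresponding prime:
  2^2 = 4
  3^4 = 81
Product = 4 * 81 = 324

324


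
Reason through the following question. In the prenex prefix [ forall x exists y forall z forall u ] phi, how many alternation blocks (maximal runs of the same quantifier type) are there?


Quantifier-type sequence: A E A A  (A=forall, E=exists)
Group into maximal same-type runs:
  Ax1 | Ex1 | Ax2
Number of blocks = 3

3


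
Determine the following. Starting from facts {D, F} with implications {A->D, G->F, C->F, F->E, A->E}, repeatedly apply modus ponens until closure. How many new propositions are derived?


Initial facts: {D, F}
Apply modus ponens to closure:
  F and F->E  =>  E
Final known: {D, E, F}
New propositions: {E}
Count = 1

1


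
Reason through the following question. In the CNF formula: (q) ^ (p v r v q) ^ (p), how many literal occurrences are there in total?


Counting literals in each clause:
Clause 1: 1 literal(s)
Clause 2: 3 literal(s)
Clause 3: 1 literal(s)
Total = 5

5


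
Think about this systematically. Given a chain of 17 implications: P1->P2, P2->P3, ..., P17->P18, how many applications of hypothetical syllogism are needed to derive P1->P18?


With 17 implications in a chain connecting 18 propositions:
P1->P2, P2->P3, ..., P17->P18
Steps needed = (number of implications) - 1 = 17 - 1 = 16

16


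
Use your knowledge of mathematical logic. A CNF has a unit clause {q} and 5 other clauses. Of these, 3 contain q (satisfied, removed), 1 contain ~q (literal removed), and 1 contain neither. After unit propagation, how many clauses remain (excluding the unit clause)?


Satisfied (removed): 3
Shortened (remain): 1
Unchanged (remain): 1
Remaining = 1 + 1 = 2

2


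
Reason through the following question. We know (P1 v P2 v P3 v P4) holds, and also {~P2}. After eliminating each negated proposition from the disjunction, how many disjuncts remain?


Original disjuncts (4): P1, P2, P3, P4
Negated (eliminate): ~P2
Remaining disjuncts: P1, P3, P4
Count = 4 - 1 = 3

3


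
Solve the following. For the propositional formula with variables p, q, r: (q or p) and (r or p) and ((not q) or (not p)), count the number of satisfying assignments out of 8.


Evaluate all 8 assignments for p, q, r:
p=0, q=0, r=0: 0
p=0, q=0, r=1: 0
p=0, q=1, r=0: 0
p=0, q=1, r=1: 1
p=1, q=0, r=0: 1
p=1, q=0, r=1: 1
p=1, q=1, r=0: 0
p=1, q=1, r=1: 0
Satisfying count = 3

3


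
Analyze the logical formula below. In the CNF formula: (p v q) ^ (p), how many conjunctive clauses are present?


A CNF formula is a conjunction of clauses.
Clauses are separated by ^.
Counting the conjuncts: 2 clauses.

2


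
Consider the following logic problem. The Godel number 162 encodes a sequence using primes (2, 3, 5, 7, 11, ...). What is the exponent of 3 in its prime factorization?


Factorize 162 by dividing by 3 repeatedly.
Division steps: 3 divides 162 exactly 4 time(s).
Exponent of 3 = 4

4


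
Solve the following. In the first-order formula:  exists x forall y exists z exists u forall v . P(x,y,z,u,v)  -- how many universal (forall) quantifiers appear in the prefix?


Quantifier prefix: exists x forall y exists z exists u forall v
Mark each quantifier type:
  E U E E U
Universal count = 2, Existential count = 3
Asked for universal (forall) quantifiers: 2

2


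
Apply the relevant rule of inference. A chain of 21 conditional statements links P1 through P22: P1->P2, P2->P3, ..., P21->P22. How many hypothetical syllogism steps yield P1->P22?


With 21 implications in a chain connecting 22 propositions:
P1->P2, P2->P3, ..., P21->P22
Steps needed = (number of implications) - 1 = 21 - 1 = 20

20


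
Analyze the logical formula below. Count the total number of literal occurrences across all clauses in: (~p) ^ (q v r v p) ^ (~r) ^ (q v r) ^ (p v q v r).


Counting literals in each clause:
Clause 1: 1 literal(s)
Clause 2: 3 literal(s)
Clause 3: 1 literal(s)
Clause 4: 2 literal(s)
Clause 5: 3 literal(s)
Total = 10

10


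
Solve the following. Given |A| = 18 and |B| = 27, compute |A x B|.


The Cartesian product A x B contains all ordered pairs (a, b).
|A x B| = |A| * |B| = 18 * 27 = 486

486


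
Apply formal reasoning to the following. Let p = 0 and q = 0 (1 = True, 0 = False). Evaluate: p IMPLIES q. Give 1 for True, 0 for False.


p = 0, q = 0
Operation: p IMPLIES q
Evaluate: 0 IMPLIES 0 = 1

1


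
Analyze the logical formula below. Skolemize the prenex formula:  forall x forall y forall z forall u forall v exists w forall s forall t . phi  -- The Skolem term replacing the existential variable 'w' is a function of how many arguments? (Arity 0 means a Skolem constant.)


Quantifier prefix: forall x forall y forall z forall u forall v exists w forall s forall t
'w' is existentially quantified at position 6.
Universal variables preceding it: x, y, z, u, v
Skolem function arity = 5

5


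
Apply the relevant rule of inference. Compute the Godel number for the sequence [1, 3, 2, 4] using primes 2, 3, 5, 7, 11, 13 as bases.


Encode each element as an exponent of the corresponding prime:
  2^1 = 2
  3^3 = 27
  5^2 = 25
  7^4 = 2401
Product = 2 * 27 * 25 * 2401 = 3241350

3241350


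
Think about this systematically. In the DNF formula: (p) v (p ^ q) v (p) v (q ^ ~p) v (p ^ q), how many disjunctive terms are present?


A DNF formula is a disjunction of terms (conjunctions).
Terms are separated by v.
Counting the disjuncts: 5 terms.

5


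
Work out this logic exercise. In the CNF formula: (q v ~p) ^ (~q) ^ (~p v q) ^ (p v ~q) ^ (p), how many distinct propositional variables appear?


Identify each variable that appears in the formula.
Variables found: p, q
Count = 2

2


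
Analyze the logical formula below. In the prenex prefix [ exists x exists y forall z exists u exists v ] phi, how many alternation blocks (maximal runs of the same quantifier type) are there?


Quantifier-type sequence: E E A E E  (A=forall, E=exists)
Group into maximal same-type runs:
  Ex2 | Ax1 | Ex2
Number of blocks = 3

3


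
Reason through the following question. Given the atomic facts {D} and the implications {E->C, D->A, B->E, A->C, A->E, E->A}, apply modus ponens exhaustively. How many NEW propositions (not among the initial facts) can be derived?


Initial facts: {D}
Apply modus ponens to closure:
  D and D->A  =>  A
  A and A->C  =>  C
  A and A->E  =>  E
Final known: {A, C, D, E}
New propositions: {A, C, E}
Count = 3

3


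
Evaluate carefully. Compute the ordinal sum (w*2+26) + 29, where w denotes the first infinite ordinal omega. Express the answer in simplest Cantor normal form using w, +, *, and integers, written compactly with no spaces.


Compute (w*2+26) + 29.
Ordinal + is associative but NOT commutative; for finite n>0, n + w = w but w + n stays w+n.
By associativity: (w*2+26) + 29 = w*2 + (26+29) = w*2+55.
Result = w*2+55

w*2+55


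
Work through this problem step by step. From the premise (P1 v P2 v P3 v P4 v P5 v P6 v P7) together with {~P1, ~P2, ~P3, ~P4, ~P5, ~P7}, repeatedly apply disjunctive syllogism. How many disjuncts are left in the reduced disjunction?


Original disjuncts (7): P1, P2, P3, P4, P5, P6, P7
Negated (eliminate): ~P1, ~P2, ~P3, ~P4, ~P5, ~P7
Remaining disjuncts: P6
Count = 7 - 6 = 1

1


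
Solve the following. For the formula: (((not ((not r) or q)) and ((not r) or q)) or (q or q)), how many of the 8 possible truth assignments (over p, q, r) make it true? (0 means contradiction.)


Check all 8 assignments:
p=0, q=0, r=0: 0
p=0, q=0, r=1: 0
p=0, q=1, r=0: 1
p=0, q=1, r=1: 1
p=1, q=0, r=0: 0
p=1, q=0, r=1: 0
p=1, q=1, r=0: 1
p=1, q=1, r=1: 1
Count of True = 4

4


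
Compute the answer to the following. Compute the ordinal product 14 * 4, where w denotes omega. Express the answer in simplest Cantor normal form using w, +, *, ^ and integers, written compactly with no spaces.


Compute 14 * 4.
Ordinal * is associative and left-distributive over +, but NOT commutative; for finite n>1, n*w = w but w*n stays w*n.
Both finite; ordinal * agrees with natural *: 14 * 4 = 56.
Result = 56

56


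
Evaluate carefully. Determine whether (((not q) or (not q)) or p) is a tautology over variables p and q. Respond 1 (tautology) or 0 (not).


Check all 4 assignments:
p=0, q=0: 1
p=0, q=1: 0
p=1, q=0: 1
p=1, q=1: 1
Satisfying count = 3/4.
Tautology iff count = 4: no.

0


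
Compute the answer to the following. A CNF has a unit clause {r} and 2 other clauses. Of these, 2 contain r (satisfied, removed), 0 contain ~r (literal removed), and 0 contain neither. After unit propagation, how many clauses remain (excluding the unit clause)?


Satisfied (removed): 2
Shortened (remain): 0
Unchanged (remain): 0
Remaining = 0 + 0 = 0

0


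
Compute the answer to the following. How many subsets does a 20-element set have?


The power set of a set with n elements has 2^n elements.
|P(S)| = 2^20 = 1048576

1048576


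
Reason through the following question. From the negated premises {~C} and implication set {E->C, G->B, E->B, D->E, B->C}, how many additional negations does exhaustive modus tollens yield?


Initial negated facts: {~C}
Apply modus tollens to closure:
  ~C and E->C  =>  ~E
  ~E and D->E  =>  ~D
  ~C and B->C  =>  ~B
  ~B and G->B  =>  ~G
Final negated: {~B, ~C, ~D, ~E, ~G}
New negations: {~B, ~D, ~E, ~G}
Count = 4

4


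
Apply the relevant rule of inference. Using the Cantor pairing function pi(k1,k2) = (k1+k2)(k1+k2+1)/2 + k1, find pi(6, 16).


k1 + k2 = 22
(k1+k2)(k1+k2+1)/2 = 22 * 23 / 2 = 253
pi = 253 + 6 = 259

259


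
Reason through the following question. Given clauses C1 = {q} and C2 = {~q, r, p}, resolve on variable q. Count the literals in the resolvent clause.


Remove q from C1 and ~q from C2.
C1 remainder: {}
C2 remainder: {r, p}
Union (resolvent): {p, r}
Resolvent has 2 literal(s).

2


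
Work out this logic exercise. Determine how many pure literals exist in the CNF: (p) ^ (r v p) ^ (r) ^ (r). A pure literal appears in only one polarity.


Check each variable for pure literal status:
p: pure positive
q: absent (not pure)
r: pure positive
Pure literal count = 2

2


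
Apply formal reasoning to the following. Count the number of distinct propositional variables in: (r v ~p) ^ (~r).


Identify each variable that appears in the formula.
Variables found: p, r
Count = 2

2


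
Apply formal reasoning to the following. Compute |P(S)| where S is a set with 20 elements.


The power set of a set with n elements has 2^n elements.
|P(S)| = 2^20 = 1048576

1048576


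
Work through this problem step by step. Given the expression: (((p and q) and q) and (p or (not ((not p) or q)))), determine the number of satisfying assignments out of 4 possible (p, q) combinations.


Check all 4 assignments:
p=0, q=0: 0
p=0, q=1: 0
p=1, q=0: 0
p=1, q=1: 1
Count of True = 1

1


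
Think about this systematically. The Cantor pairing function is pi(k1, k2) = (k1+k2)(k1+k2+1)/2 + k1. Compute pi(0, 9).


k1 + k2 = 9
(k1+k2)(k1+k2+1)/2 = 9 * 10 / 2 = 45
pi = 45 + 0 = 45

45


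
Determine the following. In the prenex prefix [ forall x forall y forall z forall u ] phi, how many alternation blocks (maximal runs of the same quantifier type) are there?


Quantifier-type sequence: A A A A  (A=forall, E=exists)
Group into maximal same-type runs:
  Ax4
Number of blocks = 1

1


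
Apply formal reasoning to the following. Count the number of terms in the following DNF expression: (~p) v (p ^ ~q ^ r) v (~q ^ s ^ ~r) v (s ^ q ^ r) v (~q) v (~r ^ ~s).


A DNF formula is a disjunction of terms (conjunctions).
Terms are separated by v.
Counting the disjuncts: 6 terms.

6


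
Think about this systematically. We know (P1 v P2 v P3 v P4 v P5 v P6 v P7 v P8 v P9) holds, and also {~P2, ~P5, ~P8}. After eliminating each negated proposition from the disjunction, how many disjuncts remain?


Original disjuncts (9): P1, P2, P3, P4, P5, P6, P7, P8, P9
Negated (eliminate): ~P2, ~P5, ~P8
Remaining disjuncts: P1, P3, P4, P6, P7, P9
Count = 9 - 3 = 6

6


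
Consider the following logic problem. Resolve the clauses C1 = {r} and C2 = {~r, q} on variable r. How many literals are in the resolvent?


Remove r from C1 and ~r from C2.
C1 remainder: {}
C2 remainder: {q}
Union (resolvent): {q}
Resolvent has 1 literal(s).

1


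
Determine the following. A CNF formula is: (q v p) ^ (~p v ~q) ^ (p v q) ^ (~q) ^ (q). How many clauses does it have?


A CNF formula is a conjunction of clauses.
Clauses are separated by ^.
Counting the conjuncts: 5 clauses.

5


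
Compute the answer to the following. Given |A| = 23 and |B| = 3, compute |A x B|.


The Cartesian product A x B contains all ordered pairs (a, b).
|A x B| = |A| * |B| = 23 * 3 = 69

69


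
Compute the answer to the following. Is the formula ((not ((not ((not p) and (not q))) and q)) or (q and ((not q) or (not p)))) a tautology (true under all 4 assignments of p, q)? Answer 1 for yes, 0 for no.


Check all 4 assignments:
p=0, q=0: 1
p=0, q=1: 1
p=1, q=0: 1
p=1, q=1: 0
Satisfying count = 3/4.
Tautology iff count = 4: no.

0


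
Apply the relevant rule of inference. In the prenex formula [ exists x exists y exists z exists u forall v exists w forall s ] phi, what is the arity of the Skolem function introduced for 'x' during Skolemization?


Quantifier prefix: exists x exists y exists z exists u forall v exists w forall s
'x' is existentially quantified at position 1.
No universal quantifiers precede it.
Skolem function arity = 0 (a Skolem constant)

0


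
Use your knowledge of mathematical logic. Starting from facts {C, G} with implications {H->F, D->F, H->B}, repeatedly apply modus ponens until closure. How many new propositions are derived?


Initial facts: {C, G}
Apply modus ponens to closure:
  (no implication fires)
Final known: {C, G}
New propositions: {(none)}
Count = 0

0


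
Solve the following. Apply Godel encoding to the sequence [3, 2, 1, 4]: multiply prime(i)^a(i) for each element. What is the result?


Encode each element as an exponent of the corresponding prime:
  2^3 = 8
  3^2 = 9
  5^1 = 5
  7^4 = 2401
Product = 8 * 9 * 5 * 2401 = 864360

864360


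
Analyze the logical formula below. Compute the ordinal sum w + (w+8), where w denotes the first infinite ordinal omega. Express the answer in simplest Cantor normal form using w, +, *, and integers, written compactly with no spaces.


Compute w + (w+8).
Ordinal + is associative but NOT commutative; for finite n>0, n + w = w but w + n stays w+n.
w + (w+8) = (w+w) + 8 = w*2+8.
Result = w*2+8

w*2+8


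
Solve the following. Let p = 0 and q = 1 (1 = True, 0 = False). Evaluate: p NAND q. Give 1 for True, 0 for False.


p = 0, q = 1
Operation: p NAND q
Evaluate: 0 NAND 1 = 1

1


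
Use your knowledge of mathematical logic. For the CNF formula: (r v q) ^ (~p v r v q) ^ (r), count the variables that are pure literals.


Check each variable for pure literal status:
p: pure negative
q: pure positive
r: pure positive
Pure literal count = 3

3


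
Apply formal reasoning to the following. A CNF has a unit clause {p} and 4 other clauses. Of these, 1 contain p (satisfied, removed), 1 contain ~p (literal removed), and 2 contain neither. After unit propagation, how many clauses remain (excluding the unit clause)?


Satisfied (removed): 1
Shortened (remain): 1
Unchanged (remain): 2
Remaining = 1 + 2 = 3

3


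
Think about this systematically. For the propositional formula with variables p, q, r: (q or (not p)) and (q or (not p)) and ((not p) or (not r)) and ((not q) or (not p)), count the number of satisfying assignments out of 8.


Evaluate all 8 assignments for p, q, r:
p=0, q=0, r=0: 1
p=0, q=0, r=1: 1
p=0, q=1, r=0: 1
p=0, q=1, r=1: 1
p=1, q=0, r=0: 0
p=1, q=0, r=1: 0
p=1, q=1, r=0: 0
p=1, q=1, r=1: 0
Satisfying count = 4

4


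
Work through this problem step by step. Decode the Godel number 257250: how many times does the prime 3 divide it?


Factorize 257250 by dividing by 3 repeatedly.
Division steps: 3 divides 257250 exactly 1 time(s).
Exponent of 3 = 1

1


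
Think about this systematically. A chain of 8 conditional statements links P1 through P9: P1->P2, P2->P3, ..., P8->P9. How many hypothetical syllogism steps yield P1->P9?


With 8 implications in a chain connecting 9 propositions:
P1->P2, P2->P3, ..., P8->P9
Steps needed = (number of implications) - 1 = 8 - 1 = 7

7


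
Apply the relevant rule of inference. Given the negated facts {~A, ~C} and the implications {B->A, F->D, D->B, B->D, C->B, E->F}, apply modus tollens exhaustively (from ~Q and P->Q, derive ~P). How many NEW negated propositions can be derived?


Initial negated facts: {~A, ~C}
Apply modus tollens to closure:
  ~A and B->A  =>  ~B
  ~B and D->B  =>  ~D
  ~D and F->D  =>  ~F
  ~F and E->F  =>  ~E
Final negated: {~A, ~B, ~C, ~D, ~E, ~F}
New negations: {~B, ~D, ~E, ~F}
Count = 4

4


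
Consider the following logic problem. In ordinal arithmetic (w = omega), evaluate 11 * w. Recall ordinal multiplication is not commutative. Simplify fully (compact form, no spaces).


Compute 11 * w.
Ordinal * is associative and left-distributive over +, but NOT commutative; for finite n>1, n*w = w but w*n stays w*n.
For finite n>0, n * w = sup{n*k : k<w} = w. So 11 * w = w.
Result = w

w


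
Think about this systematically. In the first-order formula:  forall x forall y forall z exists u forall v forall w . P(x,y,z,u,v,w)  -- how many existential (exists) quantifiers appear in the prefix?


Quantifier prefix: forall x forall y forall z exists u forall v forall w
Mark each quantifier type:
  U U U E U U
Universal count = 5, Existential count = 1
Asked for existential (exists) quantifiers: 1

1


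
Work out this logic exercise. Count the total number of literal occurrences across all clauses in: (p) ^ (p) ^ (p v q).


Counting literals in each clause:
Clause 1: 1 literal(s)
Clause 2: 1 literal(s)
Clause 3: 2 literal(s)
Total = 4

4


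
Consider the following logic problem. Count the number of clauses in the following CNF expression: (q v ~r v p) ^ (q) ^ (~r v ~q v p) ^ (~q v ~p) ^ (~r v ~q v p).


A CNF formula is a conjunction of clauses.
Clauses are separated by ^.
Counting the conjuncts: 5 clauses.

5


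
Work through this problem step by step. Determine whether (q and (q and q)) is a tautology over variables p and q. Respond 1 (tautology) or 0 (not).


Check all 4 assignments:
p=0, q=0: 0
p=0, q=1: 1
p=1, q=0: 0
p=1, q=1: 1
Satisfying count = 2/4.
Tautology iff count = 4: no.

0


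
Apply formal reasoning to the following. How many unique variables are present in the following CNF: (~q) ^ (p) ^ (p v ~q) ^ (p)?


Identify each variable that appears in the formula.
Variables found: p, q
Count = 2

2


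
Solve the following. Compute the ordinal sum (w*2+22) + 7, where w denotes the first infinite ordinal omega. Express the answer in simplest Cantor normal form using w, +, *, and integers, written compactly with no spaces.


Compute (w*2+22) + 7.
Ordinal + is associative but NOT commutative; for finite n>0, n + w = w but w + n stays w+n.
By associativity: (w*2+22) + 7 = w*2 + (22+7) = w*2+29.
Result = w*2+29

w*2+29


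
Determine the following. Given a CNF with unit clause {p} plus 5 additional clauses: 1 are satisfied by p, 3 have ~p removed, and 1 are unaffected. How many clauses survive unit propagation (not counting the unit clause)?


Satisfied (removed): 1
Shortened (remain): 3
Unchanged (remain): 1
Remaining = 3 + 1 = 4

4


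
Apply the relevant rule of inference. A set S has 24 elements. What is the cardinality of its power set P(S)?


The power set of a set with n elements has 2^n elements.
|P(S)| = 2^24 = 16777216

16777216


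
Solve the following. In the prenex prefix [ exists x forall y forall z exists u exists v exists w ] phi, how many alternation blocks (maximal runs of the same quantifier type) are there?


Quantifier-type sequence: E A A E E E  (A=forall, E=exists)
Group into maximal same-type runs:
  Ex1 | Ax2 | Ex3
Number of blocks = 3

3


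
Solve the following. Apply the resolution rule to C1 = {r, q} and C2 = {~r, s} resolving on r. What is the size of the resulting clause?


Remove r from C1 and ~r from C2.
C1 remainder: {q}
C2 remainder: {s}
Union (resolvent): {q, s}
Resolvent has 2 literal(s).

2


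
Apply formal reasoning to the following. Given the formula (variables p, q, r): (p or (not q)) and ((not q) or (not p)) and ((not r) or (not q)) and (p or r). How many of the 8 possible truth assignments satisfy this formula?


Evaluate all 8 assignments for p, q, r:
p=0, q=0, r=0: 0
p=0, q=0, r=1: 1
p=0, q=1, r=0: 0
p=0, q=1, r=1: 0
p=1, q=0, r=0: 1
p=1, q=0, r=1: 1
p=1, q=1, r=0: 0
p=1, q=1, r=1: 0
Satisfying count = 3

3


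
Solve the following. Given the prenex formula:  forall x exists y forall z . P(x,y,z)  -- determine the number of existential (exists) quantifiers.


Quantifier prefix: forall x exists y forall z
Mark each quantifier type:
  U E U
Universal count = 2, Existential count = 1
Asked for existential (exists) quantifiers: 1

1


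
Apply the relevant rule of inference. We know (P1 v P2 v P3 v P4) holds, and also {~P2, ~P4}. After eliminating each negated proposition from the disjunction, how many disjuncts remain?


Original disjuncts (4): P1, P2, P3, P4
Negated (eliminate): ~P2, ~P4
Remaining disjuncts: P1, P3
Count = 4 - 2 = 2

2


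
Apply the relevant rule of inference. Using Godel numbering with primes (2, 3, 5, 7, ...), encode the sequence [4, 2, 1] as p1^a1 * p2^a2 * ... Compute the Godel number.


Encode each element as an exponent of the corresponding prime:
  2^4 = 16
  3^2 = 9
  5^1 = 5
Product = 16 * 9 * 5 = 720

720


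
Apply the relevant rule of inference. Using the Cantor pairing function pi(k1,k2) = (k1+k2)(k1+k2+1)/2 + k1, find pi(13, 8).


k1 + k2 = 21
(k1+k2)(k1+k2+1)/2 = 21 * 22 / 2 = 231
pi = 231 + 13 = 244

244


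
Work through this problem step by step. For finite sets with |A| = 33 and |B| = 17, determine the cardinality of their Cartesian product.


The Cartesian product A x B contains all ordered pairs (a, b).
|A x B| = |A| * |B| = 33 * 17 = 561

561


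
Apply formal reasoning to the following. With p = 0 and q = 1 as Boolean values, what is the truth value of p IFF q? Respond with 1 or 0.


p = 0, q = 1
Operation: p IFF q
Evaluate: 0 IFF 1 = 0

0


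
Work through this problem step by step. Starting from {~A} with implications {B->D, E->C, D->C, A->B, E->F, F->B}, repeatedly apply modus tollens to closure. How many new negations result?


Initial negated facts: {~A}
Apply modus tollens to closure:
  (no implication fires)
Final negated: {~A}
New negations: {(none)}
Count = 0

0


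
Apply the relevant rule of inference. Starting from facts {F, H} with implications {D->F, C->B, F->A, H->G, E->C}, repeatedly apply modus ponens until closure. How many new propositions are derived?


Initial facts: {F, H}
Apply modus ponens to closure:
  F and F->A  =>  A
  H and H->G  =>  G
Final known: {A, F, G, H}
New propositions: {A, G}
Count = 2

2


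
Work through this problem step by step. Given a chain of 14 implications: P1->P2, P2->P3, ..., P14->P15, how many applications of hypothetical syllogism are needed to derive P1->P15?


With 14 implications in a chain connecting 15 propositions:
P1->P2, P2->P3, ..., P14->P15
Steps needed = (number of implications) - 1 = 14 - 1 = 13

13


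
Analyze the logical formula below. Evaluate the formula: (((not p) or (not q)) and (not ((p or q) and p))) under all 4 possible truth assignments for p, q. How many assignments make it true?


Check all 4 assignments:
p=0, q=0: 1
p=0, q=1: 1
p=1, q=0: 0
p=1, q=1: 0
Count of True = 2

2


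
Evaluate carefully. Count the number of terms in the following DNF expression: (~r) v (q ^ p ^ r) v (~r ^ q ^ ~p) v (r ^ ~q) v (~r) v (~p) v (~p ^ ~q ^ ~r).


A DNF formula is a disjunction of terms (conjunctions).
Terms are separated by v.
Counting the disjuncts: 7 terms.

7


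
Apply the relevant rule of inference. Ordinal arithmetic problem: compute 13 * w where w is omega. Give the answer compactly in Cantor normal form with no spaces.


Compute 13 * w.
Ordinal * is associative and left-distributive over +, but NOT commutative; for finite n>1, n*w = w but w*n stays w*n.
For finite n>0, n * w = sup{n*k : k<w} = w. So 13 * w = w.
Result = w

w


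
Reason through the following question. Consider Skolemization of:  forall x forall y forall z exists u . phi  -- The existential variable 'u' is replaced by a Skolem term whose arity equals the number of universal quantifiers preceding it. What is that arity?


Quantifier prefix: forall x forall y forall z exists u
'u' is existentially quantified at position 4.
Universal variables preceding it: x, y, z
Skolem function arity = 3

3


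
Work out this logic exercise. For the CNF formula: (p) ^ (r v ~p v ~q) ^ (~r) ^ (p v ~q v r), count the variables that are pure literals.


Check each variable for pure literal status:
p: mixed (not pure)
q: pure negative
r: mixed (not pure)
Pure literal count = 1

1


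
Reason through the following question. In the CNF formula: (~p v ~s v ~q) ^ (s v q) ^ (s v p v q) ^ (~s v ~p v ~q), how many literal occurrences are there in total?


Counting literals in each clause:
Clause 1: 3 literal(s)
Clause 2: 2 literal(s)
Clause 3: 3 literal(s)
Clause 4: 3 literal(s)
Total = 11

11


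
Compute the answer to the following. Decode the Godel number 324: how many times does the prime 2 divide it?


Factorize 324 by dividing by 2 repeatedly.
Division steps: 2 divides 324 exactly 2 time(s).
Exponent of 2 = 2

2


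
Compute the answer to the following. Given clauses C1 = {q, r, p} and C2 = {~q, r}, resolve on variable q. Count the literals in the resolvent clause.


Remove q from C1 and ~q from C2.
C1 remainder: {r, p}
C2 remainder: {r}
Union (resolvent): {p, r}
Resolvent has 2 literal(s).

2


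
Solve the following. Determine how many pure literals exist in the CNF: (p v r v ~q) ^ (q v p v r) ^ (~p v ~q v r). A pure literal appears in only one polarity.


Check each variable for pure literal status:
p: mixed (not pure)
q: mixed (not pure)
r: pure positive
Pure literal count = 1

1


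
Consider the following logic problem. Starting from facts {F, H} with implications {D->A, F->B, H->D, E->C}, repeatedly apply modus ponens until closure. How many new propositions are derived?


Initial facts: {F, H}
Apply modus ponens to closure:
  F and F->B  =>  B
  H and H->D  =>  D
  D and D->A  =>  A
Final known: {A, B, D, F, H}
New propositions: {A, B, D}
Count = 3

3


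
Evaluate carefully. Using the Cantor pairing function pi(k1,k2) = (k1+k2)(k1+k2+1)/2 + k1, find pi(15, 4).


k1 + k2 = 19
(k1+k2)(k1+k2+1)/2 = 19 * 20 / 2 = 190
pi = 190 + 15 = 205

205


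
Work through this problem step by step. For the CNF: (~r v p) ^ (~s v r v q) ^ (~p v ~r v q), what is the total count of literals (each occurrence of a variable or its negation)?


Counting literals in each clause:
Clause 1: 2 literal(s)
Clause 2: 3 literal(s)
Clause 3: 3 literal(s)
Total = 8

8


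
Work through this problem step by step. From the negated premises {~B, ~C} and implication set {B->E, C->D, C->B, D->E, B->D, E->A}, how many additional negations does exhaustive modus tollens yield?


Initial negated facts: {~B, ~C}
Apply modus tollens to closure:
  (no implication fires)
Final negated: {~B, ~C}
New negations: {(none)}
Count = 0

0


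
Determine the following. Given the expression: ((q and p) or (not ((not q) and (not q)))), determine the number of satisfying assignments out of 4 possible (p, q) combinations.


Check all 4 assignments:
p=0, q=0: 0
p=0, q=1: 1
p=1, q=0: 0
p=1, q=1: 1
Count of True = 2

2


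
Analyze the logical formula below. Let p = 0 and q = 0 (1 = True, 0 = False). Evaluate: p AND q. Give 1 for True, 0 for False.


p = 0, q = 0
Operation: p AND q
Evaluate: 0 AND 0 = 0

0


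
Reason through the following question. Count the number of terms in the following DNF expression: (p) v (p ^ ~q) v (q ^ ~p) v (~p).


A DNF formula is a disjunction of terms (conjunctions).
Terms are separated by v.
Counting the disjuncts: 4 terms.

4


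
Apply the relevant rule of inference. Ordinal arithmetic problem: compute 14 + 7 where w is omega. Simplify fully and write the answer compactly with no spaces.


Compute 14 + 7.
Ordinal + is associative but NOT commutative; for finite n>0, n + w = w but w + n stays w+n.
Both operands finite; ordinal + agrees with natural +: 14 + 7 = 21.
Result = 21

21


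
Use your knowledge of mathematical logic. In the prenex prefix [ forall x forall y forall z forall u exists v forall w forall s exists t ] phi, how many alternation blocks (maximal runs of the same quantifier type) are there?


Quantifier-type sequence: A A A A E A A E  (A=forall, E=exists)
Group into maximal same-type runs:
  Ax4 | Ex1 | Ax2 | Ex1
Number of blocks = 4

4


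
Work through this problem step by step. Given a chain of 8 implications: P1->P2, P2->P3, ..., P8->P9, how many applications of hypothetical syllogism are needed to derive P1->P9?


With 8 implications in a chain connecting 9 propositions:
P1->P2, P2->P3, ..., P8->P9
Steps needed = (number of implications) - 1 = 8 - 1 = 7

7


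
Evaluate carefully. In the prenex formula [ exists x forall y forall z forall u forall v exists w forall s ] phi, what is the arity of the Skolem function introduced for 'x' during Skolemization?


Quantifier prefix: exists x forall y forall z forall u forall v exists w forall s
'x' is existentially quantified at position 1.
No universal quantifiers precede it.
Skolem function arity = 0 (a Skolem constant)

0


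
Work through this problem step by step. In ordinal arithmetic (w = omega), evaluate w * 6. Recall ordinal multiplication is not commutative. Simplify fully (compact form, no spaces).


Compute w * 6.
Ordinal * is associative and left-distributive over +, but NOT commutative; for finite n>1, n*w = w but w*n stays w*n.
w * 6 means 6 copies of w concatenated: w*6.
Result = w*6

w*6


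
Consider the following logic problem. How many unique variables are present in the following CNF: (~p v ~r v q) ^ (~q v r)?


Identify each variable that appears in the formula.
Variables found: p, q, r
Count = 3

3


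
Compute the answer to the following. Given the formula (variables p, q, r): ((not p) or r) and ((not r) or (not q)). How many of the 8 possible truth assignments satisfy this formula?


Evaluate all 8 assignments for p, q, r:
p=0, q=0, r=0: 1
p=0, q=0, r=1: 1
p=0, q=1, r=0: 1
p=0, q=1, r=1: 0
p=1, q=0, r=0: 0
p=1, q=0, r=1: 1
p=1, q=1, r=0: 0
p=1, q=1, r=1: 0
Satisfying count = 4

4


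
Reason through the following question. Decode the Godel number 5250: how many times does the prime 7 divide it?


Factorize 5250 by dividing by 7 repeatedly.
Division steps: 7 divides 5250 exactly 1 time(s).
Exponent of 7 = 1

1


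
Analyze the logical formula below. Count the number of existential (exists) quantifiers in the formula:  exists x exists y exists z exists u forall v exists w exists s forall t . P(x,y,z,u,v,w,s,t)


Quantifier prefix: exists x exists y exists z exists u forall v exists w exists s forall t
Mark each quantifier type:
  E E E E U E E U
Universal count = 2, Existential count = 6
Asked for existential (exists) quantifiers: 6

6


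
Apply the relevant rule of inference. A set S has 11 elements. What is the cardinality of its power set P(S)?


The power set of a set with n elements has 2^n elements.
|P(S)| = 2^11 = 2048

2048


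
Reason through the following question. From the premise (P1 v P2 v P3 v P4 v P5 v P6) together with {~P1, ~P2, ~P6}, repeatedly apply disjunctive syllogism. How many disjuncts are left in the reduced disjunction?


Original disjuncts (6): P1, P2, P3, P4, P5, P6
Negated (eliminate): ~P1, ~P2, ~P6
Remaining disjuncts: P3, P4, P5
Count = 6 - 3 = 3

3


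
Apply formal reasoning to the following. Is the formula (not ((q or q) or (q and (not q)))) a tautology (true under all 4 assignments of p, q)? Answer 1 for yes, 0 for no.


Check all 4 assignments:
p=0, q=0: 1
p=0, q=1: 0
p=1, q=0: 1
p=1, q=1: 0
Satisfying count = 2/4.
Tautology iff count = 4: no.

0


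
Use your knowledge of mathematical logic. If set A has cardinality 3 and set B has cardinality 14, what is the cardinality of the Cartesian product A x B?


The Cartesian product A x B contains all ordered pairs (a, b).
|A x B| = |A| * |B| = 3 * 14 = 42

42


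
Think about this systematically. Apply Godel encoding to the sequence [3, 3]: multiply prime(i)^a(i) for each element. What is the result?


Encode each element as an exponent of the corresponding prime:
  2^3 = 8
  3^3 = 27
Product = 8 * 27 = 216

216


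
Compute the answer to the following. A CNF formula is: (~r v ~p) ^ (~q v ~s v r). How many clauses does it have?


A CNF formula is a conjunction of clauses.
Clauses are separated by ^.
Counting the conjuncts: 2 clauses.

2


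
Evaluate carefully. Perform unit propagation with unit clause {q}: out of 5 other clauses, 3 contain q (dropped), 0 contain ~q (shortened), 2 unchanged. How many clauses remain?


Satisfied (removed): 3
Shortened (remain): 0
Unchanged (remain): 2
Remaining = 0 + 2 = 2

2


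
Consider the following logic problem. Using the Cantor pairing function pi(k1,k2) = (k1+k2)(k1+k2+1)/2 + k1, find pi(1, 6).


k1 + k2 = 7
(k1+k2)(k1+k2+1)/2 = 7 * 8 / 2 = 28
pi = 28 + 1 = 29

29


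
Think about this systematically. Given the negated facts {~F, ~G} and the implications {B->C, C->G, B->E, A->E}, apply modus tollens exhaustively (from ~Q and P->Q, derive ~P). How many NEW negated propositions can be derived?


Initial negated facts: {~F, ~G}
Apply modus tollens to closure:
  ~G and C->G  =>  ~C
  ~C and B->C  =>  ~B
Final negated: {~B, ~C, ~F, ~G}
New negations: {~B, ~C}
Count = 2

2


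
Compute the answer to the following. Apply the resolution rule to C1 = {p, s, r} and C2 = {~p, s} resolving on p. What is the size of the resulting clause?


Remove p from C1 and ~p from C2.
C1 remainder: {s, r}
C2 remainder: {s}
Union (resolvent): {r, s}
Resolvent has 2 literal(s).

2


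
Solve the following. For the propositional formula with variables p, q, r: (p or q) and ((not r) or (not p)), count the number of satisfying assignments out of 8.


Evaluate all 8 assignments for p, q, r:
p=0, q=0, r=0: 0
p=0, q=0, r=1: 0
p=0, q=1, r=0: 1
p=0, q=1, r=1: 1
p=1, q=0, r=0: 1
p=1, q=0, r=1: 0
p=1, q=1, r=0: 1
p=1, q=1, r=1: 0
Satisfying count = 4

4
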